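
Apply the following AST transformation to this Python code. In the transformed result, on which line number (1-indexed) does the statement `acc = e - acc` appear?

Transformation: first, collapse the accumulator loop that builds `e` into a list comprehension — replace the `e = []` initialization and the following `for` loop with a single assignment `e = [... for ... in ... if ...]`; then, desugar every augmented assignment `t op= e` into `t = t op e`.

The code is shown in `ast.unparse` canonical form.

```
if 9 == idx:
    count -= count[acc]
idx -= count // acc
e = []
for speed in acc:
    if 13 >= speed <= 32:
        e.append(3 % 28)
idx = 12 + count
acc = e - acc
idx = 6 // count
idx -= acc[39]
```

6

Transformed code:
if 9 == idx:
    count = count - count[acc]
idx = idx - count // acc
e = [3 % 28 for speed in acc if 13 >= speed <= 32]
idx = 12 + count
acc = e - acc
idx = 6 // count
idx = idx - acc[39]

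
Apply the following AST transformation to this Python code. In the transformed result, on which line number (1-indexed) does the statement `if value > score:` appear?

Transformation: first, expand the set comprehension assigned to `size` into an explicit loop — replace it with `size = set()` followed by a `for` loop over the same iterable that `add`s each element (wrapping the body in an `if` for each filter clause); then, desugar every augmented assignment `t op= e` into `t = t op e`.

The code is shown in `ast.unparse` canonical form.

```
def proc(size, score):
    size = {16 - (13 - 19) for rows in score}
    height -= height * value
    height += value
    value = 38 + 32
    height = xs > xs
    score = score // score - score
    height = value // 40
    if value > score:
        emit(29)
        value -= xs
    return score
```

Transformed code:
def proc(size, score):
    size = set()
    for rows in score:
        size.add(16 - (13 - 19))
    height = height - height * value
    height = height + value
    value = 38 + 32
    height = xs > xs
    score = score // score - score
    height = value // 40
    if value > score:
        emit(29)
        value = value - xs
    return score

11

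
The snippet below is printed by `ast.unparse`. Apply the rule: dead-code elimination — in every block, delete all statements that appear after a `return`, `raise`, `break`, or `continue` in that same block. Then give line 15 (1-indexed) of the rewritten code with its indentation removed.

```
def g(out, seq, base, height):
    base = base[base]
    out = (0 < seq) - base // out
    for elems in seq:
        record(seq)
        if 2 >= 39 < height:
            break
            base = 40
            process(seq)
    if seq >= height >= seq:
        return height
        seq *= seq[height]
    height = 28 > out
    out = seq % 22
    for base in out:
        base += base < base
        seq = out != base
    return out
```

return out

Transformed code:
def g(out, seq, base, height):
    base = base[base]
    out = (0 < seq) - base // out
    for elems in seq:
        record(seq)
        if 2 >= 39 < height:
            break
    if seq >= height >= seq:
        return height
    height = 28 > out
    out = seq % 22
    for base in out:
        base += base < base
        seq = out != base
    return out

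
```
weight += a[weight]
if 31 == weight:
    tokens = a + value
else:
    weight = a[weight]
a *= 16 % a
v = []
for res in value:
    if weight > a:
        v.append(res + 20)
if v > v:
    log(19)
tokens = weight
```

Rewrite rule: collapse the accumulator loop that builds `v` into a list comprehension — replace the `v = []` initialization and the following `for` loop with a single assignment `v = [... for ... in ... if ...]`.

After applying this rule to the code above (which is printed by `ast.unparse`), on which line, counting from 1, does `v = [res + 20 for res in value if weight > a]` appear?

7

Transformed code:
weight += a[weight]
if 31 == weight:
    tokens = a + value
else:
    weight = a[weight]
a *= 16 % a
v = [res + 20 for res in value if weight > a]
if v > v:
    log(19)
tokens = weight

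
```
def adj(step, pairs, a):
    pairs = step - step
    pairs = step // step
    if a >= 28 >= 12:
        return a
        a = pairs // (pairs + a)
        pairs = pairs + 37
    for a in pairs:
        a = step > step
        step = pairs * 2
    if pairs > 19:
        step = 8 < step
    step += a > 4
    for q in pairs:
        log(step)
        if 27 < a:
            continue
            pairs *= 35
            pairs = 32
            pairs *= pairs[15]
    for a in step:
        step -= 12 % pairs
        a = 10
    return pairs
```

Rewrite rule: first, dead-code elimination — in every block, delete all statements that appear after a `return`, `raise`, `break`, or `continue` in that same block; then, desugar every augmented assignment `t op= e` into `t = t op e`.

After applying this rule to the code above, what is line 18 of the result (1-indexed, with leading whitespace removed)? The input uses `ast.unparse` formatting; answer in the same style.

Transformed code:
def adj(step, pairs, a):
    pairs = step - step
    pairs = step // step
    if a >= 28 >= 12:
        return a
    for a in pairs:
        a = step > step
        step = pairs * 2
    if pairs > 19:
        step = 8 < step
    step = step + (a > 4)
    for q in pairs:
        log(step)
        if 27 < a:
            continue
    for a in step:
        step = step - 12 % pairs
        a = 10
    return pairs

a = 10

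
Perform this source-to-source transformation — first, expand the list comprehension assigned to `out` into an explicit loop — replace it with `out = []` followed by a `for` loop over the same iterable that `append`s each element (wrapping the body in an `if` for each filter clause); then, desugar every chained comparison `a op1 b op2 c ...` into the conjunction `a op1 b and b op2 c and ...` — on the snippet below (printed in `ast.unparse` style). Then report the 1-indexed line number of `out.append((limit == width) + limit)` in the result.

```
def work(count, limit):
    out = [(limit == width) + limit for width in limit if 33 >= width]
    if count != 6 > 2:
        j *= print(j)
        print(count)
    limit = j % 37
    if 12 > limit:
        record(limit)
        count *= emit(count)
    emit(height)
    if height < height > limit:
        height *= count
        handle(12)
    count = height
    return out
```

5

Transformed code:
def work(count, limit):
    out = []
    for width in limit:
        if 33 >= width:
            out.append((limit == width) + limit)
    if count != 6 and 6 > 2:
        j *= print(j)
        print(count)
    limit = j % 37
    if 12 > limit:
        record(limit)
        count *= emit(count)
    emit(height)
    if height < height and height > limit:
        height *= count
        handle(12)
    count = height
    return out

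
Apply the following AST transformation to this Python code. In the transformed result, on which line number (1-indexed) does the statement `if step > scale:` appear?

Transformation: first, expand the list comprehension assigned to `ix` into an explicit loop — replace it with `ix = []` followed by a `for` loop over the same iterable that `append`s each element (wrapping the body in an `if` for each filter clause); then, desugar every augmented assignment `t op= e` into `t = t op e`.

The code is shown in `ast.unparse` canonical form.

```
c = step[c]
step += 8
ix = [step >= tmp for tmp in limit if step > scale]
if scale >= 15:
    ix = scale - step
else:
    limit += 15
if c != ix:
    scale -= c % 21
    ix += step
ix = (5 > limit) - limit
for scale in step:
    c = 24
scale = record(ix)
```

5

Transformed code:
c = step[c]
step = step + 8
ix = []
for tmp in limit:
    if step > scale:
        ix.append(step >= tmp)
if scale >= 15:
    ix = scale - step
else:
    limit = limit + 15
if c != ix:
    scale = scale - c % 21
    ix = ix + step
ix = (5 > limit) - limit
for scale in step:
    c = 24
scale = record(ix)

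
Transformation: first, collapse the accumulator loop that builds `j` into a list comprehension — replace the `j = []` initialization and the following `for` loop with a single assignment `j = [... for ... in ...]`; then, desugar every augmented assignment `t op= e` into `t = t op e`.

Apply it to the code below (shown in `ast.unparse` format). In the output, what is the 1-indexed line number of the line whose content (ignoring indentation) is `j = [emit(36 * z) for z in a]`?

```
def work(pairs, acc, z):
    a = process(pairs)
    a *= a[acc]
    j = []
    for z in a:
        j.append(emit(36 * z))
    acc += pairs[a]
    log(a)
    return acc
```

Transformed code:
def work(pairs, acc, z):
    a = process(pairs)
    a = a * a[acc]
    j = [emit(36 * z) for z in a]
    acc = acc + pairs[a]
    log(a)
    return acc

4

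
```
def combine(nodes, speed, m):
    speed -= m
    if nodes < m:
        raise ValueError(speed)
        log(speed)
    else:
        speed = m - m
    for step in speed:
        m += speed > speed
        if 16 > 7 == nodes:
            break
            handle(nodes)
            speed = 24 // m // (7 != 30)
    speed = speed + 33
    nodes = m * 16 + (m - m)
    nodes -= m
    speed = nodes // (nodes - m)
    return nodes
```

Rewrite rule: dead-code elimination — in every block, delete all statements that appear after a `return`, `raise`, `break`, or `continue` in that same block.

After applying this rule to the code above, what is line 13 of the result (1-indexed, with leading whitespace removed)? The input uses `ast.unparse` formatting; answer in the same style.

nodes -= m

Transformed code:
def combine(nodes, speed, m):
    speed -= m
    if nodes < m:
        raise ValueError(speed)
    else:
        speed = m - m
    for step in speed:
        m += speed > speed
        if 16 > 7 == nodes:
            break
    speed = speed + 33
    nodes = m * 16 + (m - m)
    nodes -= m
    speed = nodes // (nodes - m)
    return nodes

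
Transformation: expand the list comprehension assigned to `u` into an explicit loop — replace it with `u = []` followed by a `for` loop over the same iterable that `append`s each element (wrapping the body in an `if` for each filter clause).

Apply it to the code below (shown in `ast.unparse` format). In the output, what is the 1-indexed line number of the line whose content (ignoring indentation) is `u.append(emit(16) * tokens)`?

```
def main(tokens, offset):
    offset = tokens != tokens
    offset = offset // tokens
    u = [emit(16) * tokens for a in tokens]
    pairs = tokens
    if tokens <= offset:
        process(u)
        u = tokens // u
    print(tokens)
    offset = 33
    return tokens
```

6

Transformed code:
def main(tokens, offset):
    offset = tokens != tokens
    offset = offset // tokens
    u = []
    for a in tokens:
        u.append(emit(16) * tokens)
    pairs = tokens
    if tokens <= offset:
        process(u)
        u = tokens // u
    print(tokens)
    offset = 33
    return tokens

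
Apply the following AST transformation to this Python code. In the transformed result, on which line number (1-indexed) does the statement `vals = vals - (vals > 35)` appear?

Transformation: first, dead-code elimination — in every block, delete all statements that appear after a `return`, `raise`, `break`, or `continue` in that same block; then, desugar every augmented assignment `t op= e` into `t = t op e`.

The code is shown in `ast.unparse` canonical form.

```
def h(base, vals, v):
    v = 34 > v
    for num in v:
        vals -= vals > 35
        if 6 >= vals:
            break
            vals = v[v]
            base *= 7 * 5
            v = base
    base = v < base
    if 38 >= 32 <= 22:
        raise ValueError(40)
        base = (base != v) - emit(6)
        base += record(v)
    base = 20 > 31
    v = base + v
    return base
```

4

Transformed code:
def h(base, vals, v):
    v = 34 > v
    for num in v:
        vals = vals - (vals > 35)
        if 6 >= vals:
            break
    base = v < base
    if 38 >= 32 <= 22:
        raise ValueError(40)
    base = 20 > 31
    v = base + v
    return base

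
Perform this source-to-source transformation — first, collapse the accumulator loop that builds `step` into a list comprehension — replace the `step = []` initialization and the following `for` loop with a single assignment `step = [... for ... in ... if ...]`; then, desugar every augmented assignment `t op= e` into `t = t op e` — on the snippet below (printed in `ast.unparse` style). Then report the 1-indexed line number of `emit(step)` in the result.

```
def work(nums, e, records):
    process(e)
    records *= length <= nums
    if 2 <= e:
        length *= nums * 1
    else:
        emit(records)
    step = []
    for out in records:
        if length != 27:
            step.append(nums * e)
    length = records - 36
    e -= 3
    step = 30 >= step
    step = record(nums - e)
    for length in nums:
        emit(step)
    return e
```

Transformed code:
def work(nums, e, records):
    process(e)
    records = records * (length <= nums)
    if 2 <= e:
        length = length * (nums * 1)
    else:
        emit(records)
    step = [nums * e for out in records if length != 27]
    length = records - 36
    e = e - 3
    step = 30 >= step
    step = record(nums - e)
    for length in nums:
        emit(step)
    return e

14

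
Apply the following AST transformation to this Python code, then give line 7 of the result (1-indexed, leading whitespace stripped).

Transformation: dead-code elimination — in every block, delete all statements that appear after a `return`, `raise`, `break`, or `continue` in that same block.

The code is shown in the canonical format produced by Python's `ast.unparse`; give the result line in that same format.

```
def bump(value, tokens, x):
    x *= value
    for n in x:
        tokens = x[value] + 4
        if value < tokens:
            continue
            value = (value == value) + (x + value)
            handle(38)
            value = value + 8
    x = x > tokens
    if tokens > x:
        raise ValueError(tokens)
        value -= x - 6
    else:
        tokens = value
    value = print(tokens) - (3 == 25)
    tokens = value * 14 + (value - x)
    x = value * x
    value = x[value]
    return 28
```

Transformed code:
def bump(value, tokens, x):
    x *= value
    for n in x:
        tokens = x[value] + 4
        if value < tokens:
            continue
    x = x > tokens
    if tokens > x:
        raise ValueError(tokens)
    else:
        tokens = value
    value = print(tokens) - (3 == 25)
    tokens = value * 14 + (value - x)
    x = value * x
    value = x[value]
    return 28

x = x > tokens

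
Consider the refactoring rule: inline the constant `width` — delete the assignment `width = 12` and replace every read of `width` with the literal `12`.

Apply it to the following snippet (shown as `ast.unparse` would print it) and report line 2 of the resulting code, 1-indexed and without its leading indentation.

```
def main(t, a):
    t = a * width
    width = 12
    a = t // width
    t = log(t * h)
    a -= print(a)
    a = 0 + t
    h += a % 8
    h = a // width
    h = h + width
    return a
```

Transformed code:
def main(t, a):
    t = a * 12
    a = t // 12
    t = log(t * h)
    a -= print(a)
    a = 0 + t
    h += a % 8
    h = a // 12
    h = h + 12
    return a

t = a * 12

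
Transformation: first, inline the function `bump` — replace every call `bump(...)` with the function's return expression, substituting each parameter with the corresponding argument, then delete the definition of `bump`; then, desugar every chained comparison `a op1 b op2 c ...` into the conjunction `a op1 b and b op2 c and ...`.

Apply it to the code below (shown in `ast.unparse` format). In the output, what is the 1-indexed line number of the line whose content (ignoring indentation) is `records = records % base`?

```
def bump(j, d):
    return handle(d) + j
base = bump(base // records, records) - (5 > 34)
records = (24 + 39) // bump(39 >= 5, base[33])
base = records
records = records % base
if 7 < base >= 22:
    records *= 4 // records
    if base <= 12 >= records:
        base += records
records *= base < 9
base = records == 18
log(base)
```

Transformed code:
base = handle(records) + base // records - (5 > 34)
records = (24 + 39) // (handle(base[33]) + (39 >= 5))
base = records
records = records % base
if 7 < base and base >= 22:
    records *= 4 // records
    if base <= 12 and 12 >= records:
        base += records
records *= base < 9
base = records == 18
log(base)

4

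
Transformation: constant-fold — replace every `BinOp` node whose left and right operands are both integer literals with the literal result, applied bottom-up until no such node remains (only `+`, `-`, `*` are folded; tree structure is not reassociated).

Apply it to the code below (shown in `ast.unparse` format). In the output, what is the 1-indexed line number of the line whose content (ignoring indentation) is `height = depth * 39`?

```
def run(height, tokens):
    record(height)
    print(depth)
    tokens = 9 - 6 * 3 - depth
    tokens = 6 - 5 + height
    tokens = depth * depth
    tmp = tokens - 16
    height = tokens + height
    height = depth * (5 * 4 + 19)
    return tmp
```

9

Transformed code:
def run(height, tokens):
    record(height)
    print(depth)
    tokens = -9 - depth
    tokens = 1 + height
    tokens = depth * depth
    tmp = tokens - 16
    height = tokens + height
    height = depth * 39
    return tmp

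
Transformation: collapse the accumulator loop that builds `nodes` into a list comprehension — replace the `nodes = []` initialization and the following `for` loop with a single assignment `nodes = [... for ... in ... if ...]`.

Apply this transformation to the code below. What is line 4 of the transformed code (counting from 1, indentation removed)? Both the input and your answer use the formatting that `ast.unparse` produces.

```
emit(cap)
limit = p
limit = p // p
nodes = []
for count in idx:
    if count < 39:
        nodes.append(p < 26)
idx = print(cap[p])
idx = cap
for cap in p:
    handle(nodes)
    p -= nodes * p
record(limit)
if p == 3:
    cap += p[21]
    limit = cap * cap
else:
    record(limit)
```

Transformed code:
emit(cap)
limit = p
limit = p // p
nodes = [p < 26 for count in idx if count < 39]
idx = print(cap[p])
idx = cap
for cap in p:
    handle(nodes)
    p -= nodes * p
record(limit)
if p == 3:
    cap += p[21]
    limit = cap * cap
else:
    record(limit)

nodes = [p < 26 for count in idx if count < 39]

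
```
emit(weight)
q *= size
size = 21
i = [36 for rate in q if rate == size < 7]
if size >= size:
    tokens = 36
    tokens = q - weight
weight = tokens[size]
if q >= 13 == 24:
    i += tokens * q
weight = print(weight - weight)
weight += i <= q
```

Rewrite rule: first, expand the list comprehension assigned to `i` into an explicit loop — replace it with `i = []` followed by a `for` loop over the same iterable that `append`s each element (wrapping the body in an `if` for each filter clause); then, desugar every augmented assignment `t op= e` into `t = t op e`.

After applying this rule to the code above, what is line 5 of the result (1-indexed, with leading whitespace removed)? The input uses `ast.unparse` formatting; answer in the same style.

for rate in q:

Transformed code:
emit(weight)
q = q * size
size = 21
i = []
for rate in q:
    if rate == size < 7:
        i.append(36)
if size >= size:
    tokens = 36
    tokens = q - weight
weight = tokens[size]
if q >= 13 == 24:
    i = i + tokens * q
weight = print(weight - weight)
weight = weight + (i <= q)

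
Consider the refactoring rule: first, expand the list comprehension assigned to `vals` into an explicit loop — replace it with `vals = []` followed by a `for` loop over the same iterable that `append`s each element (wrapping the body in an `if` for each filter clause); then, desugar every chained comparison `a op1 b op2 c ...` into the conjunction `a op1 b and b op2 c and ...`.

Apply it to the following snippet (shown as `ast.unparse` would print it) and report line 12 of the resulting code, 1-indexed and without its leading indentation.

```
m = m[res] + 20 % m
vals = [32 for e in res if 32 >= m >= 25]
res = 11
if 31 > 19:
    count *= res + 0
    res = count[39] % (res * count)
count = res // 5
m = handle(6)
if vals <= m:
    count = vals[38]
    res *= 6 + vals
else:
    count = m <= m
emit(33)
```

if vals <= m:

Transformed code:
m = m[res] + 20 % m
vals = []
for e in res:
    if 32 >= m and m >= 25:
        vals.append(32)
res = 11
if 31 > 19:
    count *= res + 0
    res = count[39] % (res * count)
count = res // 5
m = handle(6)
if vals <= m:
    count = vals[38]
    res *= 6 + vals
else:
    count = m <= m
emit(33)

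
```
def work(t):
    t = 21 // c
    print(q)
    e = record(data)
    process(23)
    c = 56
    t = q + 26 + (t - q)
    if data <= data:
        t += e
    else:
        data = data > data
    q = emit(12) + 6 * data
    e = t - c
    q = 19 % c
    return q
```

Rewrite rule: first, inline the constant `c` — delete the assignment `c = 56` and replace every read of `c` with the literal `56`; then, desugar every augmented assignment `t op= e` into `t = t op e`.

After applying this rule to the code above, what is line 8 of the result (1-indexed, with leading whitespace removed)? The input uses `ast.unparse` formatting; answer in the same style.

t = t + e

Transformed code:
def work(t):
    t = 21 // 56
    print(q)
    e = record(data)
    process(23)
    t = q + 26 + (t - q)
    if data <= data:
        t = t + e
    else:
        data = data > data
    q = emit(12) + 6 * data
    e = t - 56
    q = 19 % 56
    return q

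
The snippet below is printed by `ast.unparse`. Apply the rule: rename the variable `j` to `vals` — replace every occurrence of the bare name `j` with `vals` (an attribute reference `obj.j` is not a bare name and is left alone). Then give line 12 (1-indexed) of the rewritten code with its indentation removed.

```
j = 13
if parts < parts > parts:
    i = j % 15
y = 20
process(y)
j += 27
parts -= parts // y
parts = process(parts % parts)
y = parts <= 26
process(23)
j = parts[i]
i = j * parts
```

i = vals * parts

Transformed code:
vals = 13
if parts < parts > parts:
    i = vals % 15
y = 20
process(y)
vals += 27
parts -= parts // y
parts = process(parts % parts)
y = parts <= 26
process(23)
vals = parts[i]
i = vals * parts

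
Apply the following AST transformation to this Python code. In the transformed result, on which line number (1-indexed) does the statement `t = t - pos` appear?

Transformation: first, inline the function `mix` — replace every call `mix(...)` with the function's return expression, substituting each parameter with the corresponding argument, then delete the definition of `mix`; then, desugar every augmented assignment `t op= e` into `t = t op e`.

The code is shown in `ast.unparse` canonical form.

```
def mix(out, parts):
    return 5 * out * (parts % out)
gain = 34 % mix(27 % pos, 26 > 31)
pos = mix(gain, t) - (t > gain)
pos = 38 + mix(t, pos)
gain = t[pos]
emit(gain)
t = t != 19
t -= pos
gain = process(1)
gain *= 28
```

7

Transformed code:
gain = 34 % (5 * (27 % pos) * ((26 > 31) % (27 % pos)))
pos = 5 * gain * (t % gain) - (t > gain)
pos = 38 + 5 * t * (pos % t)
gain = t[pos]
emit(gain)
t = t != 19
t = t - pos
gain = process(1)
gain = gain * 28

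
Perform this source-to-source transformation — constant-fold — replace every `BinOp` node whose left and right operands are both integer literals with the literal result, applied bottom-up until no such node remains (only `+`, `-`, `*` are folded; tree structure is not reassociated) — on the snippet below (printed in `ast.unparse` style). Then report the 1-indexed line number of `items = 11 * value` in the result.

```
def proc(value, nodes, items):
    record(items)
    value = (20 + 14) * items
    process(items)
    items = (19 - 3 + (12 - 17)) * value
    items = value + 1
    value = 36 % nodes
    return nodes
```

Transformed code:
def proc(value, nodes, items):
    record(items)
    value = 34 * items
    process(items)
    items = 11 * value
    items = value + 1
    value = 36 % nodes
    return nodes

5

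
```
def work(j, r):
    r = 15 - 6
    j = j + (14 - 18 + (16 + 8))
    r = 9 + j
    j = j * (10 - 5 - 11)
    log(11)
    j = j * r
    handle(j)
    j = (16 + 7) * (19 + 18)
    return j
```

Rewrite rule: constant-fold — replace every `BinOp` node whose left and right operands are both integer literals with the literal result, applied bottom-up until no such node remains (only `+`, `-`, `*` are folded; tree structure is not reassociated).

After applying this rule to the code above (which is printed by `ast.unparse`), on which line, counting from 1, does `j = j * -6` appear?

Transformed code:
def work(j, r):
    r = 9
    j = j + 20
    r = 9 + j
    j = j * -6
    log(11)
    j = j * r
    handle(j)
    j = 851
    return j

5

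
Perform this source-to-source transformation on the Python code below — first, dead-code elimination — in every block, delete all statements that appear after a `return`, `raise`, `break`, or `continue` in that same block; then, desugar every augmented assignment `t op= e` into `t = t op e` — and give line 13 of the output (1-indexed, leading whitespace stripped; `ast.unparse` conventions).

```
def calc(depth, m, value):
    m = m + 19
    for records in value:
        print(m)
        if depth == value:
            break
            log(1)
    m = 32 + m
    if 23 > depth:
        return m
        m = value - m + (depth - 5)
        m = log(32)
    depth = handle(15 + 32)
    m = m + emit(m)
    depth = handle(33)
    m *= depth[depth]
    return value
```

Transformed code:
def calc(depth, m, value):
    m = m + 19
    for records in value:
        print(m)
        if depth == value:
            break
    m = 32 + m
    if 23 > depth:
        return m
    depth = handle(15 + 32)
    m = m + emit(m)
    depth = handle(33)
    m = m * depth[depth]
    return value

m = m * depth[depth]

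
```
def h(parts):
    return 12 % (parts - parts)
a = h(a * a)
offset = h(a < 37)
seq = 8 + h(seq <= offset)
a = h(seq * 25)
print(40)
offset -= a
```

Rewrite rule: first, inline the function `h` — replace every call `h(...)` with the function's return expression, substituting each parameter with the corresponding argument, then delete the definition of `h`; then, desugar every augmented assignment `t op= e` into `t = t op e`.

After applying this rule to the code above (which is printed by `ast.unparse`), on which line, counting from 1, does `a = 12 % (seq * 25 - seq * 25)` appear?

Transformed code:
a = 12 % (a * a - a * a)
offset = 12 % ((a < 37) - (a < 37))
seq = 8 + 12 % ((seq <= offset) - (seq <= offset))
a = 12 % (seq * 25 - seq * 25)
print(40)
offset = offset - a

4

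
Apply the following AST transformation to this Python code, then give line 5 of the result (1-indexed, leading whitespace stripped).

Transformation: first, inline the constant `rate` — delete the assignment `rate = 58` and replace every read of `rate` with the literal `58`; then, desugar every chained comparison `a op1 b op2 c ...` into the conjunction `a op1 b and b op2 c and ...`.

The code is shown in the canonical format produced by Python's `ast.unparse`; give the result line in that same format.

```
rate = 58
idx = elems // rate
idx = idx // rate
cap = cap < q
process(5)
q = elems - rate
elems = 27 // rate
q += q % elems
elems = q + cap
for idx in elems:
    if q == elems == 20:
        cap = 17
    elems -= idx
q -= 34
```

q = elems - 58

Transformed code:
idx = elems // 58
idx = idx // 58
cap = cap < q
process(5)
q = elems - 58
elems = 27 // 58
q += q % elems
elems = q + cap
for idx in elems:
    if q == elems and elems == 20:
        cap = 17
    elems -= idx
q -= 34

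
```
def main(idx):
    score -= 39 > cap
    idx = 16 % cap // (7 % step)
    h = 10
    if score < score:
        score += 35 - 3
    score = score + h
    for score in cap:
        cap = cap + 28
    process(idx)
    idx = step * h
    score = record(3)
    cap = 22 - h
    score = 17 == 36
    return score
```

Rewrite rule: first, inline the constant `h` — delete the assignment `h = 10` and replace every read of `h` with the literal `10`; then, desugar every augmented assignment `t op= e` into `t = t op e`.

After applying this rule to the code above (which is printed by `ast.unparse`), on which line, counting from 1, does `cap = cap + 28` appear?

8

Transformed code:
def main(idx):
    score = score - (39 > cap)
    idx = 16 % cap // (7 % step)
    if score < score:
        score = score + (35 - 3)
    score = score + 10
    for score in cap:
        cap = cap + 28
    process(idx)
    idx = step * 10
    score = record(3)
    cap = 22 - 10
    score = 17 == 36
    return score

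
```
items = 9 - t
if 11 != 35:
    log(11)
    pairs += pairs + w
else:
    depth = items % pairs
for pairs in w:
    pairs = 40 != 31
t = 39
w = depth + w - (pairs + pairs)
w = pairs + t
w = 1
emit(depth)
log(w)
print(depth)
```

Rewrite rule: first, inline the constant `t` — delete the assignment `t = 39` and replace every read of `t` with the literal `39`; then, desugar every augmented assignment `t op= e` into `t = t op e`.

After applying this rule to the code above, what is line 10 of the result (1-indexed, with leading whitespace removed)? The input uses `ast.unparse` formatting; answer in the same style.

w = pairs + 39

Transformed code:
items = 9 - 39
if 11 != 35:
    log(11)
    pairs = pairs + (pairs + w)
else:
    depth = items % pairs
for pairs in w:
    pairs = 40 != 31
w = depth + w - (pairs + pairs)
w = pairs + 39
w = 1
emit(depth)
log(w)
print(depth)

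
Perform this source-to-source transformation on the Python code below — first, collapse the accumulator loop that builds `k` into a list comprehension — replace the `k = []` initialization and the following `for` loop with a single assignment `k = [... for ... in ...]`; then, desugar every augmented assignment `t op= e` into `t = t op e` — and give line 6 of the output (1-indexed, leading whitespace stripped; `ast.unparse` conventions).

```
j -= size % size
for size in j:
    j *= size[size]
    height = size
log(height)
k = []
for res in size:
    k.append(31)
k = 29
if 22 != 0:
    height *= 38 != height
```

k = [31 for res in size]

Transformed code:
j = j - size % size
for size in j:
    j = j * size[size]
    height = size
log(height)
k = [31 for res in size]
k = 29
if 22 != 0:
    height = height * (38 != height)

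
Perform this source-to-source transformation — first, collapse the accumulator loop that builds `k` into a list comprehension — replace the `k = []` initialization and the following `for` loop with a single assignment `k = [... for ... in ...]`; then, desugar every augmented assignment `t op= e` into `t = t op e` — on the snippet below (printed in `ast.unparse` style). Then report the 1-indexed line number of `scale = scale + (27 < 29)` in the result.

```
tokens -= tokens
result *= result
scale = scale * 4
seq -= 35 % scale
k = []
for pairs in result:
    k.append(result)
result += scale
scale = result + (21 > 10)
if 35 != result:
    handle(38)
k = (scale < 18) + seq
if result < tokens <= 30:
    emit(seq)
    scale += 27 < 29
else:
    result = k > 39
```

13

Transformed code:
tokens = tokens - tokens
result = result * result
scale = scale * 4
seq = seq - 35 % scale
k = [result for pairs in result]
result = result + scale
scale = result + (21 > 10)
if 35 != result:
    handle(38)
k = (scale < 18) + seq
if result < tokens <= 30:
    emit(seq)
    scale = scale + (27 < 29)
else:
    result = k > 39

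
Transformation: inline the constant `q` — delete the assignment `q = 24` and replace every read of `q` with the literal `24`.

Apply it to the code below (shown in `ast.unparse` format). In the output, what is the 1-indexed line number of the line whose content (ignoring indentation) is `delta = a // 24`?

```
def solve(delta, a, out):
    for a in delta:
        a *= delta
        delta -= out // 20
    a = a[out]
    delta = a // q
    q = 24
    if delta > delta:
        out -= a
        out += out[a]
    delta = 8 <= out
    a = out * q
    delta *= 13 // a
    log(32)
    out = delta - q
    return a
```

Transformed code:
def solve(delta, a, out):
    for a in delta:
        a *= delta
        delta -= out // 20
    a = a[out]
    delta = a // 24
    if delta > delta:
        out -= a
        out += out[a]
    delta = 8 <= out
    a = out * 24
    delta *= 13 // a
    log(32)
    out = delta - 24
    return a

6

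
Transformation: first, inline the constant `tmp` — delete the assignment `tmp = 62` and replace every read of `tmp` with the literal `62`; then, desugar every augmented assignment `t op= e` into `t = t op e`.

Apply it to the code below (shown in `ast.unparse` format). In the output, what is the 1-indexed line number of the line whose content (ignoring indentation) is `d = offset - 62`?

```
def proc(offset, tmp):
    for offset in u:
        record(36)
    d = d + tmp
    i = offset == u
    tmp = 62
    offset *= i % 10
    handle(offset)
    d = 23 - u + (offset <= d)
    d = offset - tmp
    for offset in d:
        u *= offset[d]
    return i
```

9

Transformed code:
def proc(offset, tmp):
    for offset in u:
        record(36)
    d = d + 62
    i = offset == u
    offset = offset * (i % 10)
    handle(offset)
    d = 23 - u + (offset <= d)
    d = offset - 62
    for offset in d:
        u = u * offset[d]
    return i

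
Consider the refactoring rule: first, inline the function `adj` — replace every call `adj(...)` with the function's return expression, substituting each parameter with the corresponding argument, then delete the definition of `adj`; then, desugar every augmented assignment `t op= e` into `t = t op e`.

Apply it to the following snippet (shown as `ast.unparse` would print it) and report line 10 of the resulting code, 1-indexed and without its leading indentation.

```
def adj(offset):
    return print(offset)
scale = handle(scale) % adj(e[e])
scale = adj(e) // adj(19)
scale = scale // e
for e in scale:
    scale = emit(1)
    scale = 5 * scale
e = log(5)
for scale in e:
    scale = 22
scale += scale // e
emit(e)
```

scale = scale + scale // e

Transformed code:
scale = handle(scale) % print(e[e])
scale = print(e) // print(19)
scale = scale // e
for e in scale:
    scale = emit(1)
    scale = 5 * scale
e = log(5)
for scale in e:
    scale = 22
scale = scale + scale // e
emit(e)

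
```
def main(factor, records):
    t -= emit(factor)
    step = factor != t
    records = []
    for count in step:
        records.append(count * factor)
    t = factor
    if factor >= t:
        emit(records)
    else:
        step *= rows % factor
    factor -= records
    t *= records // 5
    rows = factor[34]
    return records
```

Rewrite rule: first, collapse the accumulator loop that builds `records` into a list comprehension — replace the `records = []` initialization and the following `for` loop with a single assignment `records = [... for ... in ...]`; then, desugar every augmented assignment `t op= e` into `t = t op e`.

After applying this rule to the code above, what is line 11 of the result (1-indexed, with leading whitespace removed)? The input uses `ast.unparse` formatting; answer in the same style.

Transformed code:
def main(factor, records):
    t = t - emit(factor)
    step = factor != t
    records = [count * factor for count in step]
    t = factor
    if factor >= t:
        emit(records)
    else:
        step = step * (rows % factor)
    factor = factor - records
    t = t * (records // 5)
    rows = factor[34]
    return records

t = t * (records // 5)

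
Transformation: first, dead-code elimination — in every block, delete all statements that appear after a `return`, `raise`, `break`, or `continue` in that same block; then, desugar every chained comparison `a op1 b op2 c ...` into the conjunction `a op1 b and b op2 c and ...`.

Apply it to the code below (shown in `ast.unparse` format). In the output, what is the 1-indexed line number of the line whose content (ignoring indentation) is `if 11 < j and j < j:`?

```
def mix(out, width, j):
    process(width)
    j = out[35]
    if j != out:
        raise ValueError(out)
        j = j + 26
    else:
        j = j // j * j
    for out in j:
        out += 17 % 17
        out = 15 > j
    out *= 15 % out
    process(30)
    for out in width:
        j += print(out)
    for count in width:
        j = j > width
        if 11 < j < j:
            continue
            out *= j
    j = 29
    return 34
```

Transformed code:
def mix(out, width, j):
    process(width)
    j = out[35]
    if j != out:
        raise ValueError(out)
    else:
        j = j // j * j
    for out in j:
        out += 17 % 17
        out = 15 > j
    out *= 15 % out
    process(30)
    for out in width:
        j += print(out)
    for count in width:
        j = j > width
        if 11 < j and j < j:
            continue
    j = 29
    return 34

17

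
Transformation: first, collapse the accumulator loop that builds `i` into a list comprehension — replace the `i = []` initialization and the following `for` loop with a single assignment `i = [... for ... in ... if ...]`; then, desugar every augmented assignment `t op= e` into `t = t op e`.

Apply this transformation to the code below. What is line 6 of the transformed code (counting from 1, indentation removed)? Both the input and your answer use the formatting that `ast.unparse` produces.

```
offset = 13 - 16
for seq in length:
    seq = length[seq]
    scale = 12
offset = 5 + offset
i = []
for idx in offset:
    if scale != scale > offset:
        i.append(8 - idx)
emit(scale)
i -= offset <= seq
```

Transformed code:
offset = 13 - 16
for seq in length:
    seq = length[seq]
    scale = 12
offset = 5 + offset
i = [8 - idx for idx in offset if scale != scale > offset]
emit(scale)
i = i - (offset <= seq)

i = [8 - idx for idx in offset if scale != scale > offset]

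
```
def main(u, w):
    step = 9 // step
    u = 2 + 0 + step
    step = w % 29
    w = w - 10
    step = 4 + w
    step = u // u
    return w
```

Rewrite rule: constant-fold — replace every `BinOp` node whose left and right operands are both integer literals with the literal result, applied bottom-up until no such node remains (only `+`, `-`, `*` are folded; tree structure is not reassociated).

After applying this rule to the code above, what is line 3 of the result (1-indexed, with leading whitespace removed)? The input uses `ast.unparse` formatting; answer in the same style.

Transformed code:
def main(u, w):
    step = 9 // step
    u = 2 + step
    step = w % 29
    w = w - 10
    step = 4 + w
    step = u // u
    return w

u = 2 + step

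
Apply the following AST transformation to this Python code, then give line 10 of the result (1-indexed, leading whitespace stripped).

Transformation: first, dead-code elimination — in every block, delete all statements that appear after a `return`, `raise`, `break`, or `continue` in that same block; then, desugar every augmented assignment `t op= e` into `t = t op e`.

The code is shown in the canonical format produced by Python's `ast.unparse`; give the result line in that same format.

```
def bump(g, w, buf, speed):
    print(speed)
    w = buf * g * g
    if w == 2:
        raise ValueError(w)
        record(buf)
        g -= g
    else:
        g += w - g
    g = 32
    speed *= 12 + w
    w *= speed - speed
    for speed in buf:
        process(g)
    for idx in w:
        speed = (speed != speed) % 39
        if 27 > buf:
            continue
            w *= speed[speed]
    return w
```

w = w * (speed - speed)

Transformed code:
def bump(g, w, buf, speed):
    print(speed)
    w = buf * g * g
    if w == 2:
        raise ValueError(w)
    else:
        g = g + (w - g)
    g = 32
    speed = speed * (12 + w)
    w = w * (speed - speed)
    for speed in buf:
        process(g)
    for idx in w:
        speed = (speed != speed) % 39
        if 27 > buf:
            continue
    return w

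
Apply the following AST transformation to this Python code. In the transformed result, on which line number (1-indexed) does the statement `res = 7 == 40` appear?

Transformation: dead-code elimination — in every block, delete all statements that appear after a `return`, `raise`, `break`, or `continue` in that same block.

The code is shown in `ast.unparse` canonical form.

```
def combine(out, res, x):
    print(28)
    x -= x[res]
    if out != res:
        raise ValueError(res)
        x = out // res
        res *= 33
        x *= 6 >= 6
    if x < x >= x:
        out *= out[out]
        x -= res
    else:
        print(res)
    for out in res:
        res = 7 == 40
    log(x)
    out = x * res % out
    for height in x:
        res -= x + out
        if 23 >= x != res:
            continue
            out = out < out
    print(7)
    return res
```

Transformed code:
def combine(out, res, x):
    print(28)
    x -= x[res]
    if out != res:
        raise ValueError(res)
    if x < x >= x:
        out *= out[out]
        x -= res
    else:
        print(res)
    for out in res:
        res = 7 == 40
    log(x)
    out = x * res % out
    for height in x:
        res -= x + out
        if 23 >= x != res:
            continue
    print(7)
    return res

12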